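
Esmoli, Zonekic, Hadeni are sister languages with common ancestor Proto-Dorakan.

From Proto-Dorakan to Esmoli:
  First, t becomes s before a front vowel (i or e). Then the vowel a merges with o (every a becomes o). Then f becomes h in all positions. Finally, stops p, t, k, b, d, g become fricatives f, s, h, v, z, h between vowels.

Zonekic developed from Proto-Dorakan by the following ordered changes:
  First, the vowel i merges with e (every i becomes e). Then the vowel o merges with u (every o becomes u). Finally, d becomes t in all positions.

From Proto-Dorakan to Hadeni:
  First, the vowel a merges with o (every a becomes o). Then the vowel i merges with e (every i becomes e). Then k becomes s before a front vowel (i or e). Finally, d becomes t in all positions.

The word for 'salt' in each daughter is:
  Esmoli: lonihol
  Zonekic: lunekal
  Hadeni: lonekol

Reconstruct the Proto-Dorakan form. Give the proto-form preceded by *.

*lonikal

Position 5: Esmoli has h, Zonekic has k, Hadeni has k. Zonekic preserves k here (none of its changes turn any other segment into k), so the proto-segment is *k.
Position 4: Esmoli has i, Zonekic has e, Hadeni has e. Esmoli preserves i here (none of its changes turn any other segment into i), so the proto-segment is *i.
Position 2: Esmoli has o, Zonekic has u, Hadeni has o. Taking the neighbouring segments as reconstructed: Esmoli o could go back to *a or *o; Zonekic u could go back to *o or *u; Hadeni o could go back to *a or *o — the one source consistent with every daughter is *o.
This points to *lonikal. Verify forward in each daughter:
Esmoli: *lonikal
  lonikal (rule 1 does not apply)
  lonikal → lonikol   [vowel merger]
  lonikol (rule 3 does not apply)
  lonikol → lonihol   [intervocalic lenition]
  giving Esmoli lonihol.
Zonekic: *lonikal > lonekal > lunekal  (by vowel merger, vowel merger)
Hadeni: start from *lonikal.
  rule 1 (vowel merger): lonikal → lonikol
  rule 2 (vowel merger): lonikol → lonekol
  rule 3: no change — lonekol
  rule 4: no change — lonekol
  ⇒ Hadeni lonekol
Only *lonikal yields all of Esmoli lonihol, Zonekic lunekal, Hadeni lonekol.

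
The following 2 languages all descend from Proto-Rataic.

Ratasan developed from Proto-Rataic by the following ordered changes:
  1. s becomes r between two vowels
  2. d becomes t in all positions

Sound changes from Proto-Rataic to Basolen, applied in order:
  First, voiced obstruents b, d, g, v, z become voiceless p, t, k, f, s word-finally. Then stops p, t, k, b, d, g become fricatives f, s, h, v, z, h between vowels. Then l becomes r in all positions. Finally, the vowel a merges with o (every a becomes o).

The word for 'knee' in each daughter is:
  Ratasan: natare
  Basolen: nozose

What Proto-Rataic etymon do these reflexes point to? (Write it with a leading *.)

Position 2: Ratasan has a, Basolen has o. Ratasan preserves a here (none of its changes turn any other segment into a), so the proto-segment is *a.
Position 3: Ratasan has t, Basolen has z. Taking the neighbouring segments as reconstructed: Ratasan t could go back to *t or *d; Basolen z could go back to *d or *z — the one source consistent with every daughter is *d.
Continuing position by position gives *nadase; check it forward:
Ratasan: *nadase
  nadase → nadare   [rhotacism]
  nadare → natare   [unconditioned shift]
  giving Ratasan natare.
Basolen: start from *nadase.
  rule 1: no change — nadase
  rule 2 (intervocalic lenition): nadase → nazase
  rule 3: no change — nazase
  rule 4 (vowel merger): nazase → nozose
  ⇒ Basolen nozose
Only *nadase yields all of Ratasan natare, Basolen nozose.

*nadase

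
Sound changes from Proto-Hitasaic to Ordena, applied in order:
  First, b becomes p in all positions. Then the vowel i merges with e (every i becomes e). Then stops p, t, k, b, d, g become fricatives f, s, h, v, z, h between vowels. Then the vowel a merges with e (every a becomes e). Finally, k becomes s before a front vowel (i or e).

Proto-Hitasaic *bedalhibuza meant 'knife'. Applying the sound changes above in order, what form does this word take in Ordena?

pezelhefuze

Ordena: *bedalhibuza
  bedalhibuza → pedalhipuza   [unconditioned shift]
  pedalhipuza → pedalhepuza   [vowel merger]
  pedalhepuza → pezalhefuza   [intervocalic lenition]
  pezalhefuza → pezelhefuze   [vowel merger]
  pezelhefuze (rule 5 does not apply)
  giving Ordena pezelhefuze.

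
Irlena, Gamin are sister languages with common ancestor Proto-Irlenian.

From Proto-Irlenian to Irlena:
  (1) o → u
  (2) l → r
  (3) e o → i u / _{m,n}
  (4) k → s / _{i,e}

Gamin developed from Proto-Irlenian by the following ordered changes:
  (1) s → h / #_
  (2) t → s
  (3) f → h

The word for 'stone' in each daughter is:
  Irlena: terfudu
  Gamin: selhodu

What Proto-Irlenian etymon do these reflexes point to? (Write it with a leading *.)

*telfodu

Position 4: Irlena has f, Gamin has h. Irlena preserves f here (none of its changes turn any other segment into f), so the proto-segment is *f.
Position 5: Irlena has u, Gamin has o. Gamin preserves o here (none of its changes turn any other segment into o), so the proto-segment is *o.
Position 1: Irlena has t, Gamin has s. Irlena preserves t here (none of its changes turn any other segment into t), so the proto-segment is *t.
Verify the candidate proto-form against each daughter:
Irlena: *telfodu
  telfodu → telfudu   [vowel merger]
  telfudu → terfudu   [unconditioned shift]
  terfudu (rule 3 does not apply)
  terfudu (rule 4 does not apply)
  giving Irlena terfudu.
Gamin: *telfodu
  telfodu (rule 1 does not apply)
  telfodu → selfodu   [unconditioned shift]
  selfodu → selhodu   [unconditioned shift]
  giving Gamin selhodu.
*telfodu is the unique common source.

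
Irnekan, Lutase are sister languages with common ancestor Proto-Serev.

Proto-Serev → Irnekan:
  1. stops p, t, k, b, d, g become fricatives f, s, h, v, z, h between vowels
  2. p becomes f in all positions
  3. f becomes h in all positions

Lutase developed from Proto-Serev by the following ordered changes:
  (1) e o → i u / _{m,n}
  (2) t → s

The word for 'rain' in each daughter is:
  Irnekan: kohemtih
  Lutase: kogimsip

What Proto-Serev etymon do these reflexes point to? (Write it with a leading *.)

*kogemtip

Position 3: Irnekan has h, Lutase has g. Lutase preserves g here (none of its changes turn any other segment into g), so the proto-segment is *g.
Position 4: Irnekan has e, Lutase has i. Irnekan preserves e here (none of its changes turn any other segment into e), so the proto-segment is *e.
Continuing position by position gives *kogemtip; check it forward:
Irnekan: start from *kogemtip.
  rule 1 (intervocalic lenition): kogemtip → kohemtip
  rule 2 (unconditioned shift): kohemtip → kohemtif
  rule 3 (unconditioned shift): kohemtif → kohemtih
  ⇒ Irnekan kohemtih
Lutase: *kogemtip > kogimtip > kogimsip  (by pre-nasal raising, unconditioned shift)
No other proto-form is consistent with every reflex, so the reconstruction is *kogemtip.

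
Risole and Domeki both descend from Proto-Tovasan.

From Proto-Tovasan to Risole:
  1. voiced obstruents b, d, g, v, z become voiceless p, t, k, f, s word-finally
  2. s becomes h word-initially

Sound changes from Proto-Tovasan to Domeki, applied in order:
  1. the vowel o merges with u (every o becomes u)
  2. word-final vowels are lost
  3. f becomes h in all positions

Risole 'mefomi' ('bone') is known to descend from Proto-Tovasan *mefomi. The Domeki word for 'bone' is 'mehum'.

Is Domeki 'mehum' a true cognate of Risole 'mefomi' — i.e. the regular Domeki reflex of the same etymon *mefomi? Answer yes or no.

yes

Derive the expected Domeki reflex of *mefomi:
Domeki: *mefomi
  mefomi → mefumi   [vowel merger]
  mefumi → mefum   [apocope]
  mefum → mehum   [unconditioned shift]
  giving Domeki mehum.
Domeki 'mehum' matches the regular reflex exactly, so the pair is cognate.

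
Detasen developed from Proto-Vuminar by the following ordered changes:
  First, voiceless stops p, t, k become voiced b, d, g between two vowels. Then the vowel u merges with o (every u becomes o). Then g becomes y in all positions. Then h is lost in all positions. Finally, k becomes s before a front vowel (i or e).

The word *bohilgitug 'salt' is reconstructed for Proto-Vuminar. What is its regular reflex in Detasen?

boilyidoy

Detasen: start from *bohilgitug.
  rule 1 (intervocalic voicing): bohilgitug → bohilgidug
  rule 2 (vowel merger): bohilgidug → bohilgidog
  rule 3 (unconditioned shift): bohilgidog → bohilyidoy
  rule 4 (h-loss): bohilyidoy → boilyidoy
  rule 5: no change — boilyidoy
  ⇒ Detasen boilyidoy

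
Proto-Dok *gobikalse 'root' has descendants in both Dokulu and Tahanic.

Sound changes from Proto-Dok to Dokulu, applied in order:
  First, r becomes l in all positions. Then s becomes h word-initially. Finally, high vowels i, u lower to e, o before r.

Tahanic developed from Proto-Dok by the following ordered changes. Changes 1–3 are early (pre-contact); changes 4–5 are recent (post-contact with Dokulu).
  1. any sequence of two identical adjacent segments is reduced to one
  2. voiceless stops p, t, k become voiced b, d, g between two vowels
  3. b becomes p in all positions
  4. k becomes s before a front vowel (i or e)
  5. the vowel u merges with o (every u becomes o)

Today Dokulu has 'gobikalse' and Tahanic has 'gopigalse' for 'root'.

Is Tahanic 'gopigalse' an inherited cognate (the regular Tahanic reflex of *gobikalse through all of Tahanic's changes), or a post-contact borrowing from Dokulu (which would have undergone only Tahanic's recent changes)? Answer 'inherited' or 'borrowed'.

If inherited, *gobikalse would pass through all of Tahanic's changes:
Tahanic: *gobikalse
  gobikalse (rule 1 does not apply)
  gobikalse → gobigalse   [intervocalic voicing]
  gobigalse → gopigalse   [unconditioned shift]
  gopigalse (rule 4 does not apply)
  gopigalse (rule 5 does not apply)
  giving Tahanic gopigalse.
If borrowed from Dokulu 'gobikalse' after the early changes, it would undergo only the recent ones:
  rule 4 (palatalisation): no change (gobikalse)
  rule 5 (vowel merger): no change (gobikalse)
  ⇒ as a loan: gobikalse
Tahanic 'gopigalse' matches the inherited outcome exactly, so it is an inherited cognate, not a loan.

inherited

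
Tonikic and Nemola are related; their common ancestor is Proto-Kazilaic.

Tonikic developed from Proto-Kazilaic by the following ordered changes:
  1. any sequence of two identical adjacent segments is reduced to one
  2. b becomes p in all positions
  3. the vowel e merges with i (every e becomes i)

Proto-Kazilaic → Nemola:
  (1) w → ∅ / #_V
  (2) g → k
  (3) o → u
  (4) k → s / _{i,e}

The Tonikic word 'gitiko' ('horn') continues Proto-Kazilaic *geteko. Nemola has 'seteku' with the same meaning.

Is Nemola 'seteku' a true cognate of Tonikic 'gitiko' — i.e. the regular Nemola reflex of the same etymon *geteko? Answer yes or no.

yes

Derive the expected Nemola reflex of *geteko:
Nemola: *geteko
  geteko (rule 1 does not apply)
  geteko → keteko   [unconditioned shift]
  keteko → keteku   [vowel merger]
  keteku → seteku   [palatalisation]
  giving Nemola seteku.
Nemola 'seteku' matches the regular reflex exactly, so the pair is cognate.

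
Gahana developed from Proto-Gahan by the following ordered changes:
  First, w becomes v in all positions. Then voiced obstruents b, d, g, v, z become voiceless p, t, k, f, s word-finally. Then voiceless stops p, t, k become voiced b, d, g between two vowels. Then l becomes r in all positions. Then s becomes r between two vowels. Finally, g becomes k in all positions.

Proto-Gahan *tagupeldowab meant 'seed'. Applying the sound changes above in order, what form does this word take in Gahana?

Gahana: *tagupeldowab > tagupeldovab > tagupeldovap > tagubeldovap > taguberdovap > takuberdovap  (by unconditioned shift, final devoicing, intervocalic voicing, unconditioned shift, unconditioned shift)

takuberdovap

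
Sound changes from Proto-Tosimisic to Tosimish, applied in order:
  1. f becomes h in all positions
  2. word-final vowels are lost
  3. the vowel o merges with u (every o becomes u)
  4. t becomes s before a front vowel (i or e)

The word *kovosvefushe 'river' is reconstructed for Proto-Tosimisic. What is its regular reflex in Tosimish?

kuvusvehush

Tosimish: start from *kovosvefushe.
  rule 1 (unconditioned shift): kovosvefushe → kovosvehushe
  rule 2 (apocope): kovosvehushe → kovosvehush
  rule 3 (vowel merger): kovosvehush → kuvusvehush
  rule 4: no change — kuvusvehush
  ⇒ Tosimish kuvusvehush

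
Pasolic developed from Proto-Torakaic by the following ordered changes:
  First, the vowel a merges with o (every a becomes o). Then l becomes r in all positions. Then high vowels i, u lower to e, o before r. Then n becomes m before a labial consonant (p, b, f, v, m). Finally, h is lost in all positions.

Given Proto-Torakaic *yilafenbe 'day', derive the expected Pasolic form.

yerofembe

Pasolic: *yilafenbe > yilofenbe > yirofenbe > yerofenbe > yerofembe  (by vowel merger, unconditioned shift, pre-rhotic lowering, nasal place assimilation)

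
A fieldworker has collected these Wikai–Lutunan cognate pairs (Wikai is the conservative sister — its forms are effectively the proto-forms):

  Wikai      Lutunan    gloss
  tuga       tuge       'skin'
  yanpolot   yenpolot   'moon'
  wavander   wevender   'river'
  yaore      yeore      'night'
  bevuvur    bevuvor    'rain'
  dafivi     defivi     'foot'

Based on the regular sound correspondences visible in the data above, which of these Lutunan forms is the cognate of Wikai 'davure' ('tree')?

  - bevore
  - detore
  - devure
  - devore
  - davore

devore

wavander ~ wevender — Wikai a corresponds to Lutunan e after a consonant, before a labial obstruent.
bevuvur ~ bevuvor — Wikai u corresponds to Lutunan o after a consonant, before r.
Applying these to Wikai 'davure':
  davure → devure   (a→e after a consonant, before a labial obstruent)
  devure → devore   (u→o after a consonant, before r)
So the Lutunan cognate is 'devore'.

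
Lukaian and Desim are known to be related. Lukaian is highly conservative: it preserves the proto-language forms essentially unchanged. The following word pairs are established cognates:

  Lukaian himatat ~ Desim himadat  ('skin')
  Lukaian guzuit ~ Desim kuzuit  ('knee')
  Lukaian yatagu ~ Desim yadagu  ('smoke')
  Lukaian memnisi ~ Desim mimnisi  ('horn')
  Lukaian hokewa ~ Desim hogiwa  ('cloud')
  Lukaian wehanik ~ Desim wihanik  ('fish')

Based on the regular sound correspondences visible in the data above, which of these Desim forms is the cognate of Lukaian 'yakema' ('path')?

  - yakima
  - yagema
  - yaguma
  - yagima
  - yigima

hokewa ~ hogiwa — Lukaian k corresponds to Desim g between vowels (before a front vowel).
memnisi ~ mimnisi — Lukaian e corresponds to Desim i after a consonant, before a nasal.
Applying these to Lukaian 'yakema':
  yakema → yagema   (k→g between vowels (before a front vowel))
  yagema → yagima   (e→i after a consonant, before a nasal)
So the Desim cognate is 'yagima'.

yagima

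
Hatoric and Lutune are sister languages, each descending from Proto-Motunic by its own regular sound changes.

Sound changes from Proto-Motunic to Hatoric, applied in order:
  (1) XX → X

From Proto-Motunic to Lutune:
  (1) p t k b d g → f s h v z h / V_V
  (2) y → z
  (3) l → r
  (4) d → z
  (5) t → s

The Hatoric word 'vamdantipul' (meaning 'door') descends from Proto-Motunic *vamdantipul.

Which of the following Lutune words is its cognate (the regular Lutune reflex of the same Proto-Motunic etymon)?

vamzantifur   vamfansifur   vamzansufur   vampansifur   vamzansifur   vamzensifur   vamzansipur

Lutune: *vamdantipul > vamdantiful > vamdantifur > vamzantifur > vamzansifur  (by intervocalic lenition, unconditioned shift, unconditioned shift, unconditioned shift)
The other candidates each miss or misapply at least one Lutune change.

vamzansifur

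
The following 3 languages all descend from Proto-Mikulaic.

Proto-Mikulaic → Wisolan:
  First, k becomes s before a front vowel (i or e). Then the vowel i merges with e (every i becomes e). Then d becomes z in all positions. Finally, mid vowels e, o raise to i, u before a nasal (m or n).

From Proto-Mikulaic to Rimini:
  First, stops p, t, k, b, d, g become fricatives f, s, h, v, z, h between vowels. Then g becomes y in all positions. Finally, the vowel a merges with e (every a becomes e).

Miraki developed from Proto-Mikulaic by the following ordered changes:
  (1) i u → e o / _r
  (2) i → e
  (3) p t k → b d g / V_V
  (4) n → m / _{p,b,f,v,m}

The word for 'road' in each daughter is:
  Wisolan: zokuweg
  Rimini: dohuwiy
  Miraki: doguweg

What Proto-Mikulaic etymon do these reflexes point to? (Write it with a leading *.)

Position 7: Wisolan has g, Rimini has y, Miraki has g. Wisolan preserves g here (none of its changes turn any other segment into g), so the proto-segment is *g.
Position 6: Wisolan has e, Rimini has i, Miraki has e. Rimini preserves i here (none of its changes turn any other segment into i), so the proto-segment is *i.
Position 1: Wisolan has z, Rimini has d, Miraki has d. Rimini preserves d here (none of its changes turn any other segment into d), so the proto-segment is *d.
Continuing position by position gives *dokuwig; check it forward:
Wisolan: *dokuwig > dokuweg > zokuweg  (by vowel merger, unconditioned shift)
Rimini: *dokuwig > dohuwig > dohuwiy  (by intervocalic lenition, unconditioned shift)
Miraki: *dokuwig > dokuweg > doguweg  (by vowel merger, intervocalic voicing)
Only *dokuwig yields all of Wisolan zokuweg, Rimini dohuwiy, Miraki doguweg.

*dokuwig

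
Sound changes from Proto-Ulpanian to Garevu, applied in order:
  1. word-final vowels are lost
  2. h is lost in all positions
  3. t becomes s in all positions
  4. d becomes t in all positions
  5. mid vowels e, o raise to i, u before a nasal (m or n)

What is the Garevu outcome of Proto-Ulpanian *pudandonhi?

Garevu: *pudandonhi > pudandonh > pudandon > putanton > putantun  (by apocope, h-loss, unconditioned shift, pre-nasal raising)

putantun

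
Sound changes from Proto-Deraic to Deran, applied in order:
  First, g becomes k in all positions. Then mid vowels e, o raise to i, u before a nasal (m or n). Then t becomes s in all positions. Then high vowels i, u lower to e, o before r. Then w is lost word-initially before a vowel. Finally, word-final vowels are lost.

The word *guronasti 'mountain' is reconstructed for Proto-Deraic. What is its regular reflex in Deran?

Deran: *guronasti
  guronasti → kuronasti   [unconditioned shift]
  kuronasti → kurunasti   [pre-nasal raising]
  kurunasti → kurunassi   [unconditioned shift]
  kurunassi → korunassi   [pre-rhotic lowering]
  korunassi (rule 5 does not apply)
  korunassi → korunass   [apocope]
  giving Deran korunass.

korunass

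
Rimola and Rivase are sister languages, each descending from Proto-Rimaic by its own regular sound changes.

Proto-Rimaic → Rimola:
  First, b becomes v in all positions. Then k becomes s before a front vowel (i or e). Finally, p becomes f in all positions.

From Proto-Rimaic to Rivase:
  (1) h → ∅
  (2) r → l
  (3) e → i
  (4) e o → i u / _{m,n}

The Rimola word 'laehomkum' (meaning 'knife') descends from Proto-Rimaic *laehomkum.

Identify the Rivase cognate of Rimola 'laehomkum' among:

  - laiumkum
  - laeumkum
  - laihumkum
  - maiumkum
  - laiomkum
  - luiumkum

Rivase: start from *laehomkum.
  rule 1 (h-loss): laehomkum → laeomkum
  rule 2: no change — laeomkum
  rule 3 (vowel merger): laeomkum → laiomkum
  rule 4 (pre-nasal raising): laiomkum → laiumkum
  ⇒ Rivase laiumkum
The other candidates each miss or misapply at least one Rivase change.

laiumkum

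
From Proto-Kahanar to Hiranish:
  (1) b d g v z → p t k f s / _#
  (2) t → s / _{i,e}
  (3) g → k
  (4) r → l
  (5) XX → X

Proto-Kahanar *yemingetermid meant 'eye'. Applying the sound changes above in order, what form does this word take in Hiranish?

Hiranish: *yemingetermid
  yemingetermid → yemingetermit   [final devoicing]
  yemingetermit → yemingesermit   [palatalisation]
  yemingesermit → yeminkesermit   [unconditioned shift]
  yeminkesermit → yeminkeselmit   [unconditioned shift]
  yeminkeselmit (rule 5 does not apply)
  giving Hiranish yeminkeselmit.

yeminkeselmit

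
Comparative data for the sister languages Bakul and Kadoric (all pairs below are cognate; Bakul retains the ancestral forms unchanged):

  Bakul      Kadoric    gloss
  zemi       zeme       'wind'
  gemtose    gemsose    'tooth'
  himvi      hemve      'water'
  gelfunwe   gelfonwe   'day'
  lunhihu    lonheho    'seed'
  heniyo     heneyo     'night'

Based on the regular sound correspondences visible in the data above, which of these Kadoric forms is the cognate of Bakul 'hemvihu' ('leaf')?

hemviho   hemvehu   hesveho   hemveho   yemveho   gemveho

hemveho

lunhihu ~ lonheho, heniyo ~ heneyo — Bakul i corresponds to Kadoric e after a consonant, before a consonant other than r, m, n, p, b, f, v.
lunhihu ~ lonheho — Bakul u corresponds to Kadoric o word-finally.
Applying these to Bakul 'hemvihu':
  hemvihu → hemvehu   (i→e after a consonant, before a consonant other than r, m, n, p, b, f, v)
  hemvehu → hemveho   (u→o word-finally)
So the Kadoric cognate is 'hemveho'.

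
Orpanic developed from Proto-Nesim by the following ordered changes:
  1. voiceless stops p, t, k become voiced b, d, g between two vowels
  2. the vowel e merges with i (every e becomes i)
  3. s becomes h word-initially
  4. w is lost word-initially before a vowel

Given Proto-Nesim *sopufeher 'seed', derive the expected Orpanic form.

Orpanic: *sopufeher > sobufeher > sobufihir > hobufihir  (by intervocalic voicing, vowel merger, debuccalisation)

hobufihir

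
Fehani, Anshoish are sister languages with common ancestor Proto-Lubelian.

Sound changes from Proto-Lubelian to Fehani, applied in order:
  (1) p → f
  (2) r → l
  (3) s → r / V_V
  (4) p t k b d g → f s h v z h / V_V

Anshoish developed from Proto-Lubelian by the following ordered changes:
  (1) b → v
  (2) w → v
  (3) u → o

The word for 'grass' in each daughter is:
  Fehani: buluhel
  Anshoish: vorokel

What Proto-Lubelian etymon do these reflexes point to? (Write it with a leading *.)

*burukel

Position 4: Fehani has u, Anshoish has o. Fehani preserves u here (none of its changes turn any other segment into u), so the proto-segment is *u.
Position 2: Fehani has u, Anshoish has o. Fehani preserves u here (none of its changes turn any other segment into u), so the proto-segment is *u.
Position 3: Fehani has l, Anshoish has r. Anshoish preserves r here (none of its changes turn any other segment into r), so the proto-segment is *r.
This points to *burukel. Verify forward in each daughter:
Fehani: start from *burukel.
  rule 1: no change — burukel
  rule 2 (unconditioned shift): burukel → bulukel
  rule 3: no change — bulukel
  rule 4 (intervocalic lenition): bulukel → buluhel
  ⇒ Fehani buluhel
Anshoish: start from *burukel.
  rule 1 (unconditioned shift): burukel → vurukel
  rule 2: no change — vurukel
  rule 3 (vowel merger): vurukel → vorokel
  ⇒ Anshoish vorokel
No other proto-form is consistent with every reflex, so the reconstruction is *burukel.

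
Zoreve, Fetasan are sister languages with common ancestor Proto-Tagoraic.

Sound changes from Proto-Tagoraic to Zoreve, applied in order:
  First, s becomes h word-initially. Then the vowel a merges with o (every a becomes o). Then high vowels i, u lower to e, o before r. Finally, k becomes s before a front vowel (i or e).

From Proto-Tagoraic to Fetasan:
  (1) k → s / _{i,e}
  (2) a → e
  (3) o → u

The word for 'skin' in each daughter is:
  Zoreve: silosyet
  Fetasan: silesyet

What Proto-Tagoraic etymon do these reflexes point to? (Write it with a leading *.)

*kilasyet

Position 4: Zoreve has o, Fetasan has e. Taking the neighbouring segments as reconstructed: Zoreve o could go back to *a or *o; Fetasan e could go back to *a or *e — the one source consistent with every daughter is *a.
Position 1: Zoreve has s, Fetasan has s. Taking the neighbouring segments as reconstructed: Zoreve s can only go back to *k; Fetasan s could go back to *k or *s — the one source consistent with every daughter is *k.
Verify the candidate proto-form against each daughter:
Zoreve: *kilasyet > kilosyet > silosyet  (by vowel merger, palatalisation)
Fetasan: *kilasyet
  kilasyet → silasyet   [palatalisation]
  silasyet → silesyet   [vowel merger]
  silesyet (rule 3 does not apply)
  giving Fetasan silesyet.
Only *kilasyet yields all of Zoreve silosyet, Fetasan silesyet.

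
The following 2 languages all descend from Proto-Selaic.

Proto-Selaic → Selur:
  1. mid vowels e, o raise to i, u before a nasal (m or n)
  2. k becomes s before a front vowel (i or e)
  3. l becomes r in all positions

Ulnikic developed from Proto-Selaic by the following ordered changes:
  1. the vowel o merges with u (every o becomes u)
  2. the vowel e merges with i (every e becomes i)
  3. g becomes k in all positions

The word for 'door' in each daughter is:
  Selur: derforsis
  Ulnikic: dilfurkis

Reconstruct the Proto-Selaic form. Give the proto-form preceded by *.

Position 3: Selur has r, Ulnikic has l. Ulnikic preserves l here (none of its changes turn any other segment into l), so the proto-segment is *l.
Position 7: Selur has s, Ulnikic has k. Taking the neighbouring segments as reconstructed: Selur s could go back to *k or *s; Ulnikic k could go back to *k or *g — the one source consistent with every daughter is *k.
This points to *delforkis. Verify forward in each daughter:
Selur: start from *delforkis.
  rule 1: no change — delforkis
  rule 2 (palatalisation): delforkis → delforsis
  rule 3 (unconditioned shift): delforsis → derforsis
  ⇒ Selur derforsis
Ulnikic: *delforkis > delfurkis > dilfurkis  (by vowel merger, vowel merger)
No other proto-form is consistent with every reflex, so the reconstruction is *delforkis.

*delforkis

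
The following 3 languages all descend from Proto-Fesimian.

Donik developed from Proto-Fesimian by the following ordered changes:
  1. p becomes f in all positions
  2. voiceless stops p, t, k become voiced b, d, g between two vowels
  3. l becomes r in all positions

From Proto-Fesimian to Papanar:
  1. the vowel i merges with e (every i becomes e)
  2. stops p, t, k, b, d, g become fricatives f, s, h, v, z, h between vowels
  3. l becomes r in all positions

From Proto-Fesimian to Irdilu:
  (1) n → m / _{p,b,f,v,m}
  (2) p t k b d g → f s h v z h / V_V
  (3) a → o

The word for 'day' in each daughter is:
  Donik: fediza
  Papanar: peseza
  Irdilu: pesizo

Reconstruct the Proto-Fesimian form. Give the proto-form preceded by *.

Position 6: Donik has a, Papanar has a, Irdilu has o. Donik preserves a here (none of its changes turn any other segment into a), so the proto-segment is *a.
Position 3: Donik has d, Papanar has s, Irdilu has s. Taking the neighbouring segments as reconstructed: Donik d could go back to *t or *d; Papanar s could go back to *t or *s; Irdilu s could go back to *t or *s — the one source consistent with every daughter is *t.
Position 1: Donik has f, Papanar has p, Irdilu has p. Papanar preserves p here (none of its changes turn any other segment into p), so the proto-segment is *p.
Continuing position by position gives *petiza; check it forward:
Donik: start from *petiza.
  rule 1 (unconditioned shift): petiza → fetiza
  rule 2 (intervocalic voicing): fetiza → fediza
  rule 3: no change — fediza
  ⇒ Donik fediza
Papanar: *petiza > peteza > peseza  (by vowel merger, intervocalic lenition)
Irdilu: start from *petiza.
  rule 1: no change — petiza
  rule 2 (intervocalic lenition): petiza → pesiza
  rule 3 (vowel merger): pesiza → pesizo
  ⇒ Irdilu pesizo
*petiza is the unique common source.

*petiza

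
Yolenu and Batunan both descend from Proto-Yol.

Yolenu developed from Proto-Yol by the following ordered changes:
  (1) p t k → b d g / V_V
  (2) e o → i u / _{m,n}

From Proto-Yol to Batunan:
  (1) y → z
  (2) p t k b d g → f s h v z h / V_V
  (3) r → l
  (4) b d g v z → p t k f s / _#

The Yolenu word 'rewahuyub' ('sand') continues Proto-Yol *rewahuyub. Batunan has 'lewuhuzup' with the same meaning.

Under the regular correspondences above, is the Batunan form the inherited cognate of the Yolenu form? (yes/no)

no

Derive the expected Batunan reflex of *rewahuyub:
Batunan: *rewahuyub > rewahuzub > lewahuzub > lewahuzup  (by unconditioned shift, unconditioned shift, final devoicing)
The regular Batunan reflex would be 'lewahuzup', but the attested form is 'lewuhuzup'. The correspondence is irregular, so they are not cognates (the Batunan form has a different source).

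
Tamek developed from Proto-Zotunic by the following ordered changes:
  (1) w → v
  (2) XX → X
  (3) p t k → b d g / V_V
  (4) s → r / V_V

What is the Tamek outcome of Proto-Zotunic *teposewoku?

teborevogu

Tamek: start from *teposewoku.
  rule 1 (unconditioned shift): teposewoku → teposevoku
  rule 2: no change — teposevoku
  rule 3 (intervocalic voicing): teposevoku → tebosevogu
  rule 4 (rhotacism): tebosevogu → teborevogu
  ⇒ Tamek teborevogu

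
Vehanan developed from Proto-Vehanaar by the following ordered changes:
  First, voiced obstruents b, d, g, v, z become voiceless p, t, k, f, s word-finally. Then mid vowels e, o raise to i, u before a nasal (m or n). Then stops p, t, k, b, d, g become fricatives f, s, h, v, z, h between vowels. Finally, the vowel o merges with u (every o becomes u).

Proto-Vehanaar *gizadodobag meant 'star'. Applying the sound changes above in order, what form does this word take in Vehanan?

gizazuzuvak

Vehanan: start from *gizadodobag.
  rule 1 (final devoicing): gizadodobag → gizadodobak
  rule 2: no change — gizadodobak
  rule 3 (intervocalic lenition): gizadodobak → gizazozovak
  rule 4 (vowel merger): gizazozovak → gizazuzuvak
  ⇒ Vehanan gizazuzuvak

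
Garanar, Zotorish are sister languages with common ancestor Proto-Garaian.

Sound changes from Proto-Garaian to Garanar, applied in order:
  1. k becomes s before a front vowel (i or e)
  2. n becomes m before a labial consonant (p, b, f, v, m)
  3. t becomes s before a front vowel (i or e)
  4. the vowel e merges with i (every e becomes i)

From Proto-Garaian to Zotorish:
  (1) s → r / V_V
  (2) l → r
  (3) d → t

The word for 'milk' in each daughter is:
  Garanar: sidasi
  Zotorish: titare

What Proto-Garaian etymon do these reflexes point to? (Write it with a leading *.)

*tidase

Position 6: Garanar has i, Zotorish has e. Zotorish preserves e here (none of its changes turn any other segment into e), so the proto-segment is *e.
Position 5: Garanar has s, Zotorish has r. Taking the neighbouring segments as reconstructed: Garanar s could go back to *t or *k or *s; Zotorish r could go back to *s or *l or *r — the one source consistent with every daughter is *s.
Position 1: Garanar has s, Zotorish has t. Taking the neighbouring segments as reconstructed: Garanar s could go back to *t or *k or *s; Zotorish t could go back to *t or *d — the one source consistent with every daughter is *t.
This points to *tidase. Verify forward in each daughter:
Garanar: *tidase > sidase > sidasi  (by palatalisation, vowel merger)
Zotorish: *tidase
  tidase → tidare   [rhotacism]
  tidare (rule 2 does not apply)
  tidare → titare   [unconditioned shift]
  giving Zotorish titare.
Only *tidase yields all of Garanar sidasi, Zotorish titare.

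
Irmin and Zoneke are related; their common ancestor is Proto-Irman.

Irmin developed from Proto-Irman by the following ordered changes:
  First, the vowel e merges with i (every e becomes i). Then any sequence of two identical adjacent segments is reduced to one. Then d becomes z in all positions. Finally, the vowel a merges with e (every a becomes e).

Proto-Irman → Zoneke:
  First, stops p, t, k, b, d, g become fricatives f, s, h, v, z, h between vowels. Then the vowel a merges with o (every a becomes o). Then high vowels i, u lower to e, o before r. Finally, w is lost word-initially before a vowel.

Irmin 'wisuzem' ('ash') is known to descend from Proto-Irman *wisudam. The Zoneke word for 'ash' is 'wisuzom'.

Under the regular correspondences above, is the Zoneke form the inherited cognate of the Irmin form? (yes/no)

Derive the expected Zoneke reflex of *wisudam:
Zoneke: start from *wisudam.
  rule 1 (intervocalic lenition): wisudam → wisuzam
  rule 2 (vowel merger): wisuzam → wisuzom
  rule 3: no change — wisuzom
  rule 4 (glide loss): wisuzom → isuzom
  ⇒ Zoneke isuzom
The regular Zoneke reflex would be 'isuzom', but the attested form is 'wisuzom'. The correspondence is irregular, so they are not cognates (the Zoneke form has a different source).

no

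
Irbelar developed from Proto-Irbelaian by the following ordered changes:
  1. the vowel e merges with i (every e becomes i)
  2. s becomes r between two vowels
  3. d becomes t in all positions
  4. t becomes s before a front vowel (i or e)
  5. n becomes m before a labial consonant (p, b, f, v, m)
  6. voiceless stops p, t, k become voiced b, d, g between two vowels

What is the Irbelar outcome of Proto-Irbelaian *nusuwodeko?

nuruwosigo

Irbelar: *nusuwodeko > nusuwodiko > nuruwodiko > nuruwotiko > nuruwosiko > nuruwosigo  (by vowel merger, rhotacism, unconditioned shift, palatalisation, intervocalic voicing)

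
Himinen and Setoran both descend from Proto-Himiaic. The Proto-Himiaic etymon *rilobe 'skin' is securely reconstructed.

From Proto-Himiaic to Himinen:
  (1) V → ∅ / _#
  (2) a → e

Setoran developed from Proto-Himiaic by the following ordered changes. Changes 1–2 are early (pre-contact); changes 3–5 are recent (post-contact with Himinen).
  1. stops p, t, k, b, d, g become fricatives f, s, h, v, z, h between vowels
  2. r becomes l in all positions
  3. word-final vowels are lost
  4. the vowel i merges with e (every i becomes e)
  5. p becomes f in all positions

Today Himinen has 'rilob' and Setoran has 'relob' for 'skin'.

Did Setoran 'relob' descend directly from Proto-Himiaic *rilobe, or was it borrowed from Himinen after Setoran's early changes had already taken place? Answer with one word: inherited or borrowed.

borrowed

If inherited, *rilobe would pass through all of Setoran's changes:
Setoran: *rilobe
  rilobe → rilove   [intervocalic lenition]
  rilove → lilove   [unconditioned shift]
  lilove → lilov   [apocope]
  lilov → lelov   [vowel merger]
  lelov (rule 5 does not apply)
  giving Setoran lelov.
If borrowed from Himinen 'rilob' after the early changes, it would undergo only the recent ones:
  rule 3 (apocope): no change (rilob)
  rule 4 (vowel merger): rilob → relob
  rule 5 (unconditioned shift): no change (relob)
  ⇒ as a loan: relob
Setoran 'relob' matches the loan outcome 'relob', not the inherited 'lelov' — it skipped the early Setoran changes, so it was borrowed from Himinen.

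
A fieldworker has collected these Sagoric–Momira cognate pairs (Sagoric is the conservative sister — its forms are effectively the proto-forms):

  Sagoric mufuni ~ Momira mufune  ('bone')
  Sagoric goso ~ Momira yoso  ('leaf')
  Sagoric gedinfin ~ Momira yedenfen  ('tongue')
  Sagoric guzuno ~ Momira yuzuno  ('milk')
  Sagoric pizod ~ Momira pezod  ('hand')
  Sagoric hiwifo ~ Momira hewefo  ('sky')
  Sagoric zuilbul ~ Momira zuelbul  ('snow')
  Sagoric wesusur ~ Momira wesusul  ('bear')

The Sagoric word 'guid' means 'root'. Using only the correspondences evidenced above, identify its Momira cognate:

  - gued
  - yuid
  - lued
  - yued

guzuno ~ yuzuno — Sagoric g corresponds to Momira y word-initially before a back vowel.
zuilbul ~ zuelbul — Sagoric i corresponds to Momira e after a vowel, before a consonant other than r, m, n, p, b, f, v.
Applying these to Sagoric 'guid':
  guid → yuid   (g→y word-initially before a back vowel)
  yuid → yued   (i→e after a vowel, before a consonant other than r, m, n, p, b, f, v)
So the Momira cognate is 'yued'.

yued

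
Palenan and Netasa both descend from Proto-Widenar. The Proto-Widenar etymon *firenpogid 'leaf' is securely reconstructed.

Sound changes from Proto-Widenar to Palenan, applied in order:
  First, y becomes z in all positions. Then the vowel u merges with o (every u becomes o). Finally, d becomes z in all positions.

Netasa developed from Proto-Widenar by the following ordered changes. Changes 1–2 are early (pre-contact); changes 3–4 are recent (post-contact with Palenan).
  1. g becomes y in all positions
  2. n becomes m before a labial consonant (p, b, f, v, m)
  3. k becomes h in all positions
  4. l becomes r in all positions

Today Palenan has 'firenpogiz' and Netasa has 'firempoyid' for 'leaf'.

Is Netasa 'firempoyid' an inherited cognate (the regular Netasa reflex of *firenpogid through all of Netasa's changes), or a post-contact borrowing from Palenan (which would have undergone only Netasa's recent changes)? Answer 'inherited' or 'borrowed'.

If inherited, *firenpogid would pass through all of Netasa's changes:
Netasa: *firenpogid
  firenpogid → firenpoyid   [unconditioned shift]
  firenpoyid → firempoyid   [nasal place assimilation]
  firempoyid (rule 3 does not apply)
  firempoyid (rule 4 does not apply)
  giving Netasa firempoyid.
If borrowed from Palenan 'firenpogiz' after the early changes, it would undergo only the recent ones:
  rule 3 (unconditioned shift): no change (firenpogiz)
  rule 4 (unconditioned shift): no change (firenpogiz)
  ⇒ as a loan: firenpogiz
Netasa 'firempoyid' matches the inherited outcome exactly, so it is an inherited cognate, not a loan.

inherited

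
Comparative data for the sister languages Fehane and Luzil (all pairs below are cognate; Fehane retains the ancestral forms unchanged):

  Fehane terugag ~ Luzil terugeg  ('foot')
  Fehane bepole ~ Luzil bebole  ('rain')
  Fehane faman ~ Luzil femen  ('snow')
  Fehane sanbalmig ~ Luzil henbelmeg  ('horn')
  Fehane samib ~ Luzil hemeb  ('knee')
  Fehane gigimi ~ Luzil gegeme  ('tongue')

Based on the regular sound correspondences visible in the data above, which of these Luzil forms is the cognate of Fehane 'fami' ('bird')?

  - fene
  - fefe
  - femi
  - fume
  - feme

faman ~ femen, samib ~ hemeb — Fehane a corresponds to Luzil e after a consonant, before a nasal.
gigimi ~ gegeme — Fehane i corresponds to Luzil e word-finally.
Applying these to Fehane 'fami':
  fami → femi   (a→e after a consonant, before a nasal)
  femi → feme   (i→e word-finally)
So the Luzil cognate is 'feme'.

feme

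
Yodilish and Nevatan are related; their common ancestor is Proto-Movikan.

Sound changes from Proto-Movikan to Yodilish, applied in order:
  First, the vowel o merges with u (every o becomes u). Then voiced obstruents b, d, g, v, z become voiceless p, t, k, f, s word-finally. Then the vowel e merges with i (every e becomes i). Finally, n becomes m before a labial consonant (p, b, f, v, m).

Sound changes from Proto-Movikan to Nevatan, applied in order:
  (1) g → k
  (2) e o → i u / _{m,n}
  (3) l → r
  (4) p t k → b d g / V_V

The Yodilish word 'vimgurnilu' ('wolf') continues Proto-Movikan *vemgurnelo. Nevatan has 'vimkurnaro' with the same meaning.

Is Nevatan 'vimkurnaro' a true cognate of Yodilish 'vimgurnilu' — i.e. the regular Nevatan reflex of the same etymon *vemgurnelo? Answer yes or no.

Derive the expected Nevatan reflex of *vemgurnelo:
Nevatan: *vemgurnelo > vemkurnelo > vimkurnelo > vimkurnero  (by unconditioned shift, pre-nasal raising, unconditioned shift)
The regular Nevatan reflex would be 'vimkurnero', but the attested form is 'vimkurnaro'. The correspondence is irregular, so they are not cognates (the Nevatan form has a different source).

no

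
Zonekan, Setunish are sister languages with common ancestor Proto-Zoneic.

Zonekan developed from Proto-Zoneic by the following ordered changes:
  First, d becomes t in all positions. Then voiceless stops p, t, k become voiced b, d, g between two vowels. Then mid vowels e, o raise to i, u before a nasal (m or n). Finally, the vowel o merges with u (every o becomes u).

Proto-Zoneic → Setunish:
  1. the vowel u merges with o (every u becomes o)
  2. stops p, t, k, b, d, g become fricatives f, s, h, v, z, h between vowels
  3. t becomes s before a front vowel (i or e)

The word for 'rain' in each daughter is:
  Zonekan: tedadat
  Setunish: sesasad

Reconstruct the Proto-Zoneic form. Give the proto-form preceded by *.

Position 5: Zonekan has d, Setunish has s. Taking the neighbouring segments as reconstructed: Zonekan d could go back to *t or *d; Setunish s could go back to *t or *s — the one source consistent with every daughter is *t.
Position 1: Zonekan has t, Setunish has s. Taking the neighbouring segments as reconstructed: Zonekan t could go back to *t or *d; Setunish s could go back to *t or *s — the one source consistent with every daughter is *t.
Position 7: Zonekan has t, Setunish has d. Setunish preserves d here (none of its changes turn any other segment into d), so the proto-segment is *d.
This points to *tetatad. Verify forward in each daughter:
Zonekan: *tetatad
  tetatad → tetatat   [unconditioned shift]
  tetatat → tedadat   [intervocalic voicing]
  tedadat (rule 3 does not apply)
  tedadat (rule 4 does not apply)
  giving Zonekan tedadat.
Setunish: *tetatad
  tetatad (rule 1 does not apply)
  tetatad → tesasad   [intervocalic lenition]
  tesasad → sesasad   [palatalisation]
  giving Setunish sesasad.
Only *tetatad yields all of Zonekan tedadat, Setunish sesasad.

*tetatad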